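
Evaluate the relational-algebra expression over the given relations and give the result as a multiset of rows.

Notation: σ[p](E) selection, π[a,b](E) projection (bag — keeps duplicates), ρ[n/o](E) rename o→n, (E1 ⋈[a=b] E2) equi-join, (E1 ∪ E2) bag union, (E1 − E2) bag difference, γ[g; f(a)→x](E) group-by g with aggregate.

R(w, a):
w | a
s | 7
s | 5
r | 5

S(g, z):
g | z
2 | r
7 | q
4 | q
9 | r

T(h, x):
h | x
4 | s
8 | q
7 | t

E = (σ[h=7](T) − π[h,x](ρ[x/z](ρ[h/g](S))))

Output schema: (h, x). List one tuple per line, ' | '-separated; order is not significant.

Subexpression sizes:
  T → 3
  σ[h=7](T) → 1
  S → 4
  ρ[h/g](S) → 4
  ρ[x/z](ρ[h/g](S)) → 4
  π[h,x](ρ[x/z](ρ[h/g](S))) → 4
  (σ[h=7](T) − π[h,x](ρ[x/z](ρ[h/g](S)))) → 1

== RESULT ==
h | x
7 | t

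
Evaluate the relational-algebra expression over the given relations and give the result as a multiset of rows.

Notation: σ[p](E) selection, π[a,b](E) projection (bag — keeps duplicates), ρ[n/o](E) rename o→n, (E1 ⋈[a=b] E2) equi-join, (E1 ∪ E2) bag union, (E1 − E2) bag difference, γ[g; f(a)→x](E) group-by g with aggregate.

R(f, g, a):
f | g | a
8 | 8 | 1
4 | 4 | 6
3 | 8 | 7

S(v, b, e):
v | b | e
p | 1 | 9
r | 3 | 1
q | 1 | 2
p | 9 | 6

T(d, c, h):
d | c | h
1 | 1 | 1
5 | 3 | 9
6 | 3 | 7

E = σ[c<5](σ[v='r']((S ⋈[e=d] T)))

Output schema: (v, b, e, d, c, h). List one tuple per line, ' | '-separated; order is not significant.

Subexpression sizes:
  S → 4
  T → 3
  (S ⋈[e=d] T) → 2
  σ[v='r']((S ⋈[e=d] T)) → 1
  σ[c<5](σ[v='r']((S ⋈[e=d] T))) → 1

== RESULT ==
v | b | e | d | c | h
r | 3 | 1 | 1 | 1 | 1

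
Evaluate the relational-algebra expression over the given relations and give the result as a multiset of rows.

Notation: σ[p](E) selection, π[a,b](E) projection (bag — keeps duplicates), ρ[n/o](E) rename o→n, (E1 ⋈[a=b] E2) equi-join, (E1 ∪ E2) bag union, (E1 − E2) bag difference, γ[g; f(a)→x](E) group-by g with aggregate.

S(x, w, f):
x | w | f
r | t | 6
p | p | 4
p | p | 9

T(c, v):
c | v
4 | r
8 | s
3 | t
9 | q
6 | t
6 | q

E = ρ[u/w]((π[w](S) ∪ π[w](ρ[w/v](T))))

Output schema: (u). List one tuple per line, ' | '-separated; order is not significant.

Row counts bottom-up:
  S → 3
  π[w](S) → 3
  T → 6
  ρ[w/v](T) → 6
  π[w](ρ[w/v](T)) → 6
  (π[w](S) ∪ π[w](ρ[w/v](T))) → 9
  ρ[u/w]((π[w](S) ∪ π[w](ρ[w/v](T)))) → 9

== RESULT ==
u
p
p
q
q
r
s
t
t
t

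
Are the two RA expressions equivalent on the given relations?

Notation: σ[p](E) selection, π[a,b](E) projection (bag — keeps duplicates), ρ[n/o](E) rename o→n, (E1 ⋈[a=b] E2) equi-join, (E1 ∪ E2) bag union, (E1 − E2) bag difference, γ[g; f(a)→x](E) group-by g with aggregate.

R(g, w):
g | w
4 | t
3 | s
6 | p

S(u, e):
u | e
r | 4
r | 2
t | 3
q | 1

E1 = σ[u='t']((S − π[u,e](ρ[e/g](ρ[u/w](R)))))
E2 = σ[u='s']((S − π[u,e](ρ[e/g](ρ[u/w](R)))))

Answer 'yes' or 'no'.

E1 subexpression sizes:
  S → 4
  R → 3
  ρ[u/w](R) → 3
  ρ[e/g](ρ[u/w](R)) → 3
  π[u,e](ρ[e/g](ρ[u/w](R))) → 3
  (S − π[u,e](ρ[e/g](ρ[u/w](R)))) → 4
  σ[u='t']((S − π[u,e](ρ[e/g](ρ[u/w](R))))) → 1
E2 subexpression sizes:
  S → 4
  R → 3
  ρ[u/w](R) → 3
  ρ[e/g](ρ[u/w](R)) → 3
  π[u,e](ρ[e/g](ρ[u/w](R))) → 3
  (S − π[u,e](ρ[e/g](ρ[u/w](R)))) → 4
  σ[u='s']((S − π[u,e](ρ[e/g](ρ[u/w](R))))) → 0

E1 result:
u | e
t | 3
E2 result:
u | e
(0 rows)
Witness: ('t', 3) appears 1× in E1 but 0× in E2.

no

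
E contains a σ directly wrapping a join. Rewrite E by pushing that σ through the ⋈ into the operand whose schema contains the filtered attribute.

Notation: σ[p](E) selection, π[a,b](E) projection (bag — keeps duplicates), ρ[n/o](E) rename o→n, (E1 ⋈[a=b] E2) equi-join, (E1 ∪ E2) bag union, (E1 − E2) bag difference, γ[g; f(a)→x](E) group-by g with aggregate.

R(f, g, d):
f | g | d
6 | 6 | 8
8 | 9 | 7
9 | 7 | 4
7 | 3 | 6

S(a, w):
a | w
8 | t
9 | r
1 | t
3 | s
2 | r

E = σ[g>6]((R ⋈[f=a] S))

σ filters on g, owned by the left side.
E' = (σ[g>6](R) ⋈[f=a] S)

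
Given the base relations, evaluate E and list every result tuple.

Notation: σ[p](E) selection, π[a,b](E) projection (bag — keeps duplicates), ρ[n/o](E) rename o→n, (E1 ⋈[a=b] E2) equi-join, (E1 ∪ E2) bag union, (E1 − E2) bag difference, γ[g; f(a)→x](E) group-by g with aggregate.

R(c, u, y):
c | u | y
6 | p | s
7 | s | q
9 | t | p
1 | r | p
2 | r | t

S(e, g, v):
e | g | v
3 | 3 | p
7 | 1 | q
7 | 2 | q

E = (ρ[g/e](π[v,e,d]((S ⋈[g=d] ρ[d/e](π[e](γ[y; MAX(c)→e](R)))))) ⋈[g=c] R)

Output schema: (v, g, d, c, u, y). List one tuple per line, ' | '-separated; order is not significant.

Stepwise |·|:
  S → 3
  R → 5
  γ[y; MAX(c)→e](R) → 4
  π[e](γ[y; MAX(c)→e](R)) → 4
  ρ[d/e](π[e](γ[y; MAX(c)→e](R))) → 4
  (S ⋈[g=d] ρ[d/e](π[e](γ[y; MAX(c)→e](R)))) → 1
  π[v,e,d]((S ⋈[g=d] ρ[d/e](π[e](γ[y; MAX(c)→e](R))))) → 1
  ρ[g/e](π[v,e,d]((S ⋈[g=d] ρ[d/e](π[e](γ[y; MAX(c)→e](R)))))) → 1
  R → 5
  (ρ[g/e](π[v,e,d]((S ⋈[g=d] ρ[d/e](π[e](γ[y; MAX(c)→e](R)))))) ⋈[g=c] R) → 1

== RESULT ==
v | g | d | c | u | y
q | 7 | 2 | 7 | s | q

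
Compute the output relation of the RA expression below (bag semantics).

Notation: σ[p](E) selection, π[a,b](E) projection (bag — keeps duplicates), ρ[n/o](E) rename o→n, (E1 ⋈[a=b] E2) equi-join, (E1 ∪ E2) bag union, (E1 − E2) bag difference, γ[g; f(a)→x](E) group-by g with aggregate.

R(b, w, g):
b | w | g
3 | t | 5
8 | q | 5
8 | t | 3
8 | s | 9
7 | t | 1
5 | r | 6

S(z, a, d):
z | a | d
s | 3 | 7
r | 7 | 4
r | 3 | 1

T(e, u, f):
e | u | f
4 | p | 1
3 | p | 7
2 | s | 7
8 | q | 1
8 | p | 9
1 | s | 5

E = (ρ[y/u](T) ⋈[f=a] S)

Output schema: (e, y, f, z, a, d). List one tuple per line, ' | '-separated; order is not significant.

Stepwise |·|:
  T → 6
  ρ[y/u](T) → 6
  S → 3
  (ρ[y/u](T) ⋈[f=a] S) → 2

== RESULT ==
e | y | f | z | a | d
2 | s | 7 | r | 7 | 4
3 | p | 7 | r | 7 | 4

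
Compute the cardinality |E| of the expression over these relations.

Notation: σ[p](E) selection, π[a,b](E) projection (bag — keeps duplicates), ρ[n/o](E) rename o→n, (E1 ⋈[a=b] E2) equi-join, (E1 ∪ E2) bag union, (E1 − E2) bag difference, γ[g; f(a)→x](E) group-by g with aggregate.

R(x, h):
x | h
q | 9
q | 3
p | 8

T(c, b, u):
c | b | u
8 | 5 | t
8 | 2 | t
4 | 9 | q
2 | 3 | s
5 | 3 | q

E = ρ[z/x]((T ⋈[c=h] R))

Stepwise |·|:
  T → 5
  R → 3
  (T ⋈[c=h] R) → 2
  ρ[z/x]((T ⋈[c=h] R)) → 2

|E| = 2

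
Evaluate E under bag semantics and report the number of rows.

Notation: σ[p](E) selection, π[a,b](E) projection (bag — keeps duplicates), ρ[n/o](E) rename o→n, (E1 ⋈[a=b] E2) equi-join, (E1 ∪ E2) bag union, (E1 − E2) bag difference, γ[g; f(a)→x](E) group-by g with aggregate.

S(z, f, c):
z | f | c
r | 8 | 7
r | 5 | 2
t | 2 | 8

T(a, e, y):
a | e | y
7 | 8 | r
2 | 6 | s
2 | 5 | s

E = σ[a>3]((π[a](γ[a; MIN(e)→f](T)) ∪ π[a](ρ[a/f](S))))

Row counts bottom-up:
  T → 3
  γ[a; MIN(e)→f](T) → 2
  π[a](γ[a; MIN(e)→f](T)) → 2
  S → 3
  ρ[a/f](S) → 3
  π[a](ρ[a/f](S)) → 3
  (π[a](γ[a; MIN(e)→f](T)) ∪ π[a](ρ[a/f](S))) → 5
  σ[a>3]((π[a](γ[a; MIN(e)→f](T)) ∪ π[a](ρ[a/f](S)))) → 3

|E| = 3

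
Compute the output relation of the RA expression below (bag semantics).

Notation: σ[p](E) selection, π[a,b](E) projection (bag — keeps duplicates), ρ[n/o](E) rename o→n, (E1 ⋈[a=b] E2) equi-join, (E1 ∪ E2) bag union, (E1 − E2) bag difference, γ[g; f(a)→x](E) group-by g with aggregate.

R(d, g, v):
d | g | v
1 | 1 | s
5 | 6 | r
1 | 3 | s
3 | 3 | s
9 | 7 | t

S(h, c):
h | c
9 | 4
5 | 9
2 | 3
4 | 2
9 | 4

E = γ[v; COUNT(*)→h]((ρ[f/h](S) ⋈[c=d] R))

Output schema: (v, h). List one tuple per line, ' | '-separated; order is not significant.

Row counts bottom-up:
  S → 5
  ρ[f/h](S) → 5
  R → 5
  (ρ[f/h](S) ⋈[c=d] R) → 2
  γ[v; COUNT(*)→h]((ρ[f/h](S) ⋈[c=d] R)) → 2

== RESULT ==
v | h
s | 1
t | 1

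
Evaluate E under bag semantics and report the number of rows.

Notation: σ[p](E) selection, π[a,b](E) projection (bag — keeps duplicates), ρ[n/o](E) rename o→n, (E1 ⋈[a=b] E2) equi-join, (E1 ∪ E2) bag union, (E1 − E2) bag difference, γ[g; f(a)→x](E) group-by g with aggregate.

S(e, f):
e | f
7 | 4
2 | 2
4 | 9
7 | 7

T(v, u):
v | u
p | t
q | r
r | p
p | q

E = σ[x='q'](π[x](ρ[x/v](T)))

Per-node cardinality:
  T → 4
  ρ[x/v](T) → 4
  π[x](ρ[x/v](T)) → 4
  σ[x='q'](π[x](ρ[x/v](T))) → 1

|E| = 1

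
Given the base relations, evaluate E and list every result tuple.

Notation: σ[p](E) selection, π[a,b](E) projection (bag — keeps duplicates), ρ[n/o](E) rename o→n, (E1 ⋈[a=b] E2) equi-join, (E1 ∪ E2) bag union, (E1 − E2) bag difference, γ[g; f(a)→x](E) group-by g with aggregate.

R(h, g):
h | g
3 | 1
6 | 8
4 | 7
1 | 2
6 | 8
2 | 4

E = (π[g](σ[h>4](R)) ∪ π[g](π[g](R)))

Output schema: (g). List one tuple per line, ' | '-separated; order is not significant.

Row counts bottom-up:
  R → 6
  σ[h>4](R) → 2
  π[g](σ[h>4](R)) → 2
  R → 6
  π[g](R) → 6
  π[g](π[g](R)) → 6
  (π[g](σ[h>4](R)) ∪ π[g](π[g](R))) → 8

== RESULT ==
g
1
2
4
7
8
8
8
8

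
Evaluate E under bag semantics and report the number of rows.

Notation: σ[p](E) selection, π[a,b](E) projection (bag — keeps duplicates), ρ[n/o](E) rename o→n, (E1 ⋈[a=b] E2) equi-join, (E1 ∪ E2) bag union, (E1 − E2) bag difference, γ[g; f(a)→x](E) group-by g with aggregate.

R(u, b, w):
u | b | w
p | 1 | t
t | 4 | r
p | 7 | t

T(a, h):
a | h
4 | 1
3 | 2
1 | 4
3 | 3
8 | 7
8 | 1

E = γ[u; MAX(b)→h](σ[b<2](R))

Stepwise |·|:
  R → 3
  σ[b<2](R) → 1
  γ[u; MAX(b)→h](σ[b<2](R)) → 1

|E| = 1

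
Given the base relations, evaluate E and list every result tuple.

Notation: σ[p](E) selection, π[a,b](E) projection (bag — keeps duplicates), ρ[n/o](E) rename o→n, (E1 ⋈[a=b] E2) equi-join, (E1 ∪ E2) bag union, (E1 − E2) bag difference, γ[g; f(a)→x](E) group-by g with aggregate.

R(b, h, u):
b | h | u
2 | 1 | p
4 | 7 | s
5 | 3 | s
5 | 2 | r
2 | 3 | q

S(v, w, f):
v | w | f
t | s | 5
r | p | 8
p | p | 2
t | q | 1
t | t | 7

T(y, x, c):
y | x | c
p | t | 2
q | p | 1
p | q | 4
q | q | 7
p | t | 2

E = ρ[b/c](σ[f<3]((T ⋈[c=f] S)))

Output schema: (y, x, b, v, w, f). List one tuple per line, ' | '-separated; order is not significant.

Stepwise |·|:
  T → 5
  S → 5
  (T ⋈[c=f] S) → 4
  σ[f<3]((T ⋈[c=f] S)) → 3
  ρ[b/c](σ[f<3]((T ⋈[c=f] S))) → 3

== RESULT ==
y | x | b | v | w | f
p | t | 2 | p | p | 2
p | t | 2 | p | p | 2
q | p | 1 | t | q | 1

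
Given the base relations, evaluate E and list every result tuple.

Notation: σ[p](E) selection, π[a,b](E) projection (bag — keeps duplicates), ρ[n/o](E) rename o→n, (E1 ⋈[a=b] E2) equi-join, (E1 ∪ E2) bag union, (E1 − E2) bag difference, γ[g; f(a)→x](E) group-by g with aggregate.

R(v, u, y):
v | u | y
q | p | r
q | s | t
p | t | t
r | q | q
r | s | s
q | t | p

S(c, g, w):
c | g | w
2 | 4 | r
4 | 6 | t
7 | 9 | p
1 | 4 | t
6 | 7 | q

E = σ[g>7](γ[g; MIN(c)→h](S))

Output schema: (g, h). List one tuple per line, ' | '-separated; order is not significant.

Stepwise |·|:
  S → 5
  γ[g; MIN(c)→h](S) → 4
  σ[g>7](γ[g; MIN(c)→h](S)) → 1

== RESULT ==
g | h
9 | 7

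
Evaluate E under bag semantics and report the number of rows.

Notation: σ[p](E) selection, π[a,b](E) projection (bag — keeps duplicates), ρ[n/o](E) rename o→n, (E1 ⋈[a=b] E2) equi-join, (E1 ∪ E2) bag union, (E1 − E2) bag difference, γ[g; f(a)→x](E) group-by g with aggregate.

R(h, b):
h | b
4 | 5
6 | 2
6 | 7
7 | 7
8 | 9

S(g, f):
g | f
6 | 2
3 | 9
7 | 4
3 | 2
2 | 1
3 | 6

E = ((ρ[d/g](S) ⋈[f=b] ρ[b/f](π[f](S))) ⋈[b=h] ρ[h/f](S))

Stepwise |·|:
  S → 6
  ρ[d/g](S) → 6
  S → 6
  π[f](S) → 6
  ρ[b/f](π[f](S)) → 6
  (ρ[d/g](S) ⋈[f=b] ρ[b/f](π[f](S))) → 8
  S → 6
  ρ[h/f](S) → 6
  ((ρ[d/g](S) ⋈[f=b] ρ[b/f](π[f](S))) ⋈[b=h] ρ[h/f](S)) → 12

|E| = 12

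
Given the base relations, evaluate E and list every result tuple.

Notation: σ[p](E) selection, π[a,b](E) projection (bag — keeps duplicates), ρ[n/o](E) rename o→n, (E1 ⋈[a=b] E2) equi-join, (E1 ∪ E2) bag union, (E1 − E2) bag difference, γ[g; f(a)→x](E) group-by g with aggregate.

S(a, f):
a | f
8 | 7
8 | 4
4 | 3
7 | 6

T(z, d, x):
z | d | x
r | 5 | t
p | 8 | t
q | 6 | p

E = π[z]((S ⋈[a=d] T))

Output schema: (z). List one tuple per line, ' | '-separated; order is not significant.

Stepwise |·|:
  S → 4
  T → 3
  (S ⋈[a=d] T) → 2
  π[z]((S ⋈[a=d] T)) → 2

== RESULT ==
z
p
p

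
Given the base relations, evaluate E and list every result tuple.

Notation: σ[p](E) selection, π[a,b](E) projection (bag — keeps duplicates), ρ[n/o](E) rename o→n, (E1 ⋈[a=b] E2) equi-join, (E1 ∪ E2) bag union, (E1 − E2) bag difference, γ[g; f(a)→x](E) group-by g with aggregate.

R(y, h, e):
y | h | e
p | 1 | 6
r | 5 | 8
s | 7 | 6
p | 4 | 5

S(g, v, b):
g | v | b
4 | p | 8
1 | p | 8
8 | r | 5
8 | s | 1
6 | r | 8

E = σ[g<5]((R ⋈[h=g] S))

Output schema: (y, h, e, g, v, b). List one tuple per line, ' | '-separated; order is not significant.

Per-node cardinality:
  R → 4
  S → 5
  (R ⋈[h=g] S) → 2
  σ[g<5]((R ⋈[h=g] S)) → 2

== RESULT ==
y | h | e | g | v | b
p | 1 | 6 | 1 | p | 8
p | 4 | 5 | 4 | p | 8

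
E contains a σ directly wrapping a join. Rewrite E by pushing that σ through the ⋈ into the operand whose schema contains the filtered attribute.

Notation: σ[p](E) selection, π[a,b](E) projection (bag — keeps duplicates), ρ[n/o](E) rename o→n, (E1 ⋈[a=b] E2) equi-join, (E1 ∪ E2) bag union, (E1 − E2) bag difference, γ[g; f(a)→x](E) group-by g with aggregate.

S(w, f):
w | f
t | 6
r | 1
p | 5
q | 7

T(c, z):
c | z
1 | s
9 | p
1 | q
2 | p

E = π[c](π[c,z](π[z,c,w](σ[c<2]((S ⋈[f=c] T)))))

σ filters on c, owned by the right side.
E' = π[c](π[c,z](π[z,c,w]((S ⋈[f=c] σ[c<2](T)))))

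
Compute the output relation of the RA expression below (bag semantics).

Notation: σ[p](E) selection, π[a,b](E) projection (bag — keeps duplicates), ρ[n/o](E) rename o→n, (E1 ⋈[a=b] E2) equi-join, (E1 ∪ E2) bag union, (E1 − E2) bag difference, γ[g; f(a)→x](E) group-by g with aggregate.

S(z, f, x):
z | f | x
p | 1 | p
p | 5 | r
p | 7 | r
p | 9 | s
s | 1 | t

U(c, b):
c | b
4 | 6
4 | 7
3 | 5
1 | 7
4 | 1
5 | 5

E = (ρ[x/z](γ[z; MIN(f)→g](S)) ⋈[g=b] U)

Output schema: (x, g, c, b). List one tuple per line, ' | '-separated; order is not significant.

Subexpression sizes:
  S → 5
  γ[z; MIN(f)→g](S) → 2
  ρ[x/z](γ[z; MIN(f)→g](S)) → 2
  U → 6
  (ρ[x/z](γ[z; MIN(f)→g](S)) ⋈[g=b] U) → 2

== RESULT ==
x | g | c | b
p | 1 | 4 | 1
s | 1 | 4 | 1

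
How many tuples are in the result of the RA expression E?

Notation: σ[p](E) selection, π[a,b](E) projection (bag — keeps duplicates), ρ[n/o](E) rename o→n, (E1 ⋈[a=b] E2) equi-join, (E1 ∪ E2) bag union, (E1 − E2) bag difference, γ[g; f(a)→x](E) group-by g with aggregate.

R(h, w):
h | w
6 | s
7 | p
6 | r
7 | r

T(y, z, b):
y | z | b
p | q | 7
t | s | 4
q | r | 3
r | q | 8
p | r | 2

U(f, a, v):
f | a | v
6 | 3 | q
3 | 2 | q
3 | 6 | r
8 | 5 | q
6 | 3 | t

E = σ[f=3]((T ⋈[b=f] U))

Subexpression sizes:
  T → 5
  U → 5
  (T ⋈[b=f] U) → 3
  σ[f=3]((T ⋈[b=f] U)) → 2

|E| = 2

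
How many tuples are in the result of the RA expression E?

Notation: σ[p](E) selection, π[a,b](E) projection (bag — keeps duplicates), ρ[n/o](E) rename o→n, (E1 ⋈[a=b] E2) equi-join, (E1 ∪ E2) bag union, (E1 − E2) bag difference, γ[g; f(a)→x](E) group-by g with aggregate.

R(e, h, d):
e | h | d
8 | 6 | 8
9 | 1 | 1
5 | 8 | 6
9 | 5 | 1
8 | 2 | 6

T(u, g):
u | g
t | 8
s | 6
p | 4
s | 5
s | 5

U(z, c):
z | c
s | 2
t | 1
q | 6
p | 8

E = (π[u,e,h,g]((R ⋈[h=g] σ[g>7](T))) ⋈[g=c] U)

Per-node cardinality:
  R → 5
  T → 5
  σ[g>7](T) → 1
  (R ⋈[h=g] σ[g>7](T)) → 1
  π[u,e,h,g]((R ⋈[h=g] σ[g>7](T))) → 1
  U → 4
  (π[u,e,h,g]((R ⋈[h=g] σ[g>7](T))) ⋈[g=c] U) → 1

|E| = 1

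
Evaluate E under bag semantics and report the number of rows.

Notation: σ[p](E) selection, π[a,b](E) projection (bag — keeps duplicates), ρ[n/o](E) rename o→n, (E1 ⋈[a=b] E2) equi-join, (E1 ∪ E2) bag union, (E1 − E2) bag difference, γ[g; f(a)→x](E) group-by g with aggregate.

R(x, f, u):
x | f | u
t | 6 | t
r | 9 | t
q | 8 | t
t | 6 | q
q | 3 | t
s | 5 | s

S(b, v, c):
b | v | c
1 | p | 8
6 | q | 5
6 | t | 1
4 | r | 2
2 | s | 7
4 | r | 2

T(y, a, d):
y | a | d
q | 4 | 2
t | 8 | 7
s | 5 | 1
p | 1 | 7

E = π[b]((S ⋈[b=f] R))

Per-node cardinality:
  S → 6
  R → 6
  (S ⋈[b=f] R) → 4
  π[b]((S ⋈[b=f] R)) → 4

|E| = 4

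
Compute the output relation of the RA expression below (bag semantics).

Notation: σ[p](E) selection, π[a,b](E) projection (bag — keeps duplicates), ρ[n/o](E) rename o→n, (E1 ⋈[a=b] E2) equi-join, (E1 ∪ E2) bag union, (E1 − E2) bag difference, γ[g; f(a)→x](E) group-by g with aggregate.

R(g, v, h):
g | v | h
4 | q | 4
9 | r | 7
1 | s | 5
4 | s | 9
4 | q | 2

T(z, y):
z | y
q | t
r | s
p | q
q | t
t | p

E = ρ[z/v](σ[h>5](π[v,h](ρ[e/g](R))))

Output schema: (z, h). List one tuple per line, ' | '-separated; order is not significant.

Stepwise |·|:
  R → 5
  ρ[e/g](R) → 5
  π[v,h](ρ[e/g](R)) → 5
  σ[h>5](π[v,h](ρ[e/g](R))) → 2
  ρ[z/v](σ[h>5](π[v,h](ρ[e/g](R)))) → 2

== RESULT ==
z | h
r | 7
s | 9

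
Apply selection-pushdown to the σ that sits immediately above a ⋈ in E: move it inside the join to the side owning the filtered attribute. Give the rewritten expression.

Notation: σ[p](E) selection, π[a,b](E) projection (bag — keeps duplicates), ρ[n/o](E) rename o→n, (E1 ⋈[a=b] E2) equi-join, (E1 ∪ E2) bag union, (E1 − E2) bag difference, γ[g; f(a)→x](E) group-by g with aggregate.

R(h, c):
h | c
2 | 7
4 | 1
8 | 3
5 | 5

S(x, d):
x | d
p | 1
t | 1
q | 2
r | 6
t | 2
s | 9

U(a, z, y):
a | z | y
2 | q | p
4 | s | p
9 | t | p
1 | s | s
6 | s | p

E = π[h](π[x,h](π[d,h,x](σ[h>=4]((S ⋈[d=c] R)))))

σ filters on h, owned by the right side.
E' = π[h](π[x,h](π[d,h,x]((S ⋈[d=c] σ[h>=4](R)))))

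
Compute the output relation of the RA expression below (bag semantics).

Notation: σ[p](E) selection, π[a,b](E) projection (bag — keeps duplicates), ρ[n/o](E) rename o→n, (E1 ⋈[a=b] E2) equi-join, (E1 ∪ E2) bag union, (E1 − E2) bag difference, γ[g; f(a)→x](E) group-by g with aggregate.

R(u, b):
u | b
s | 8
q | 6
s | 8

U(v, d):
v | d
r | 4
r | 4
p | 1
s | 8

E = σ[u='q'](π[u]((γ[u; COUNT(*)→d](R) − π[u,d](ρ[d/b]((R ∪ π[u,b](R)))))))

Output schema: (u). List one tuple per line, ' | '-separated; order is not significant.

Subexpression sizes:
  R → 3
  γ[u; COUNT(*)→d](R) → 2
  R → 3
  R → 3
  π[u,b](R) → 3
  (R ∪ π[u,b](R)) → 6
  ρ[d/b]((R ∪ π[u,b](R))) → 6
  π[u,d](ρ[d/b]((R ∪ π[u,b](R)))) → 6
  (γ[u; COUNT(*)→d](R) − π[u,d](ρ[d/b]((R ∪ π[u,b](R))))) → 2
  π[u]((γ[u; COUNT(*)→d](R) − π[u,d](ρ[d/b]((R ∪ π[u,b](R)))))) → 2
  σ[u='q'](π[u]((γ[u; COUNT(*)→d](R) − π[u,d](ρ[d/b]((R ∪ π[u,b](R))))))) → 1

== RESULT ==
u
q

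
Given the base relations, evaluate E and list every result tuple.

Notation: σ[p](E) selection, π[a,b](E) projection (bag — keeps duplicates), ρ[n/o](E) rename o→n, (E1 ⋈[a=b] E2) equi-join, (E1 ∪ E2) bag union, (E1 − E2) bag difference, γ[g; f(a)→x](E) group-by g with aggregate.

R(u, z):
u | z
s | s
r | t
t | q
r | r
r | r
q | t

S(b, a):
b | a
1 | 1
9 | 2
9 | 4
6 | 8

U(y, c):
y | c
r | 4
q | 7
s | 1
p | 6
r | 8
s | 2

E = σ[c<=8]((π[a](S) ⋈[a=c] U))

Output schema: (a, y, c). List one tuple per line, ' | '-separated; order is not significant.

Per-node cardinality:
  S → 4
  π[a](S) → 4
  U → 6
  (π[a](S) ⋈[a=c] U) → 4
  σ[c<=8]((π[a](S) ⋈[a=c] U)) → 4

== RESULT ==
a | y | c
1 | s | 1
2 | s | 2
4 | r | 4
8 | r | 8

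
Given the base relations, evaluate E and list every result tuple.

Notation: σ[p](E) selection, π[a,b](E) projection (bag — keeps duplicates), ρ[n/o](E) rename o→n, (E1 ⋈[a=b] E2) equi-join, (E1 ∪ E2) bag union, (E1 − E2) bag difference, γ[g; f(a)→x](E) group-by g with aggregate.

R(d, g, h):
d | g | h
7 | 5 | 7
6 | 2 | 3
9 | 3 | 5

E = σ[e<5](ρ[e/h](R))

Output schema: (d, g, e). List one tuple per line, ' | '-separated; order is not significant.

Row counts bottom-up:
  R → 3
  ρ[e/h](R) → 3
  σ[e<5](ρ[e/h](R)) → 1

== RESULT ==
d | g | e
6 | 2 | 3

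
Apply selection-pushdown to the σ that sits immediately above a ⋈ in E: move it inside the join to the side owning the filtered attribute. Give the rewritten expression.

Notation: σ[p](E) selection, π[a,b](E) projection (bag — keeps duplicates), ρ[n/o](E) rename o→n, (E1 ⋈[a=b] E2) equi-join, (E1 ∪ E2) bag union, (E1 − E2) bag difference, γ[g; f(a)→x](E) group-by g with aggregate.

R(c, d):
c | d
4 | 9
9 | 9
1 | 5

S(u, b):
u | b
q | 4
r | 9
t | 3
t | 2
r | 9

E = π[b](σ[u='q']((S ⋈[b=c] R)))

σ filters on u, owned by the left side.
E' = π[b]((σ[u='q'](S) ⋈[b=c] R))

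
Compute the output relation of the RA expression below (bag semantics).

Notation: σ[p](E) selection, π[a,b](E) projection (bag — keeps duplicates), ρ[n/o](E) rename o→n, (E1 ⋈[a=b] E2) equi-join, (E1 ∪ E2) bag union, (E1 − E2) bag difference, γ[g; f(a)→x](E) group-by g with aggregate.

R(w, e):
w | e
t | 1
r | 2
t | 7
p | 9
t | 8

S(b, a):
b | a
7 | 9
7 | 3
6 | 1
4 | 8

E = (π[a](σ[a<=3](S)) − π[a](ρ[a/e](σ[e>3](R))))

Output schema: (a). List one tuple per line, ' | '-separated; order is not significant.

Row counts bottom-up:
  S → 4
  σ[a<=3](S) → 2
  π[a](σ[a<=3](S)) → 2
  R → 5
  σ[e>3](R) → 3
  ρ[a/e](σ[e>3](R)) → 3
  π[a](ρ[a/e](σ[e>3](R))) → 3
  (π[a](σ[a<=3](S)) − π[a](ρ[a/e](σ[e>3](R)))) → 2

== RESULT ==
a
1
3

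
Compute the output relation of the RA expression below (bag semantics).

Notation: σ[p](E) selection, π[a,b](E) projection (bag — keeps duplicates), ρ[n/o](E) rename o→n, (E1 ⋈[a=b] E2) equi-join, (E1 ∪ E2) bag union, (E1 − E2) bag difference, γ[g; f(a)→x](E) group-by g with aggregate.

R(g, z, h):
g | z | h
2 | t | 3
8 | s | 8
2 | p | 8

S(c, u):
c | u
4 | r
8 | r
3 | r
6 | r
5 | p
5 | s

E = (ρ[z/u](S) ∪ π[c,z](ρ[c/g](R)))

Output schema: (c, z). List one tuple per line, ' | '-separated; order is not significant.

Stepwise |·|:
  S → 6
  ρ[z/u](S) → 6
  R → 3
  ρ[c/g](R) → 3
  π[c,z](ρ[c/g](R)) → 3
  (ρ[z/u](S) ∪ π[c,z](ρ[c/g](R))) → 9

== RESULT ==
c | z
2 | p
2 | t
3 | r
4 | r
5 | p
5 | s
6 | r
8 | r
8 | s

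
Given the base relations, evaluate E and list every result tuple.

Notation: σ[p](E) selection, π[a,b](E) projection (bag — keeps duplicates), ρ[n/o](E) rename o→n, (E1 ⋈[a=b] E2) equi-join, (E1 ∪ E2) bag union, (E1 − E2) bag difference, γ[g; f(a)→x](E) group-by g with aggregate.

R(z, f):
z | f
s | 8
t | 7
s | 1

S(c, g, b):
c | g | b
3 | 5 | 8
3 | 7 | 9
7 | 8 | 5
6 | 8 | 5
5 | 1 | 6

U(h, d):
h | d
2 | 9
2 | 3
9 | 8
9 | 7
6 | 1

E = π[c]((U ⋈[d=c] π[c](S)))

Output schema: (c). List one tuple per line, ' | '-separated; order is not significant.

Subexpression sizes:
  U → 5
  S → 5
  π[c](S) → 5
  (U ⋈[d=c] π[c](S)) → 3
  π[c]((U ⋈[d=c] π[c](S))) → 3

== RESULT ==
c
3
3
7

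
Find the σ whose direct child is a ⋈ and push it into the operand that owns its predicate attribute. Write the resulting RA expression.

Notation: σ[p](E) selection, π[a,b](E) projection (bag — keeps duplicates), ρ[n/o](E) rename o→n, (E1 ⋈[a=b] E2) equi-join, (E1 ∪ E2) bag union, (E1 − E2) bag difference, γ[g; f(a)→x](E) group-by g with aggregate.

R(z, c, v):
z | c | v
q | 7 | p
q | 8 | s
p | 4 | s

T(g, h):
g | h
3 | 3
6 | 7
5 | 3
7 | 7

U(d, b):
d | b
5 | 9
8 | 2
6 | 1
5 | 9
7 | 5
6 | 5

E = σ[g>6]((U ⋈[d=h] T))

σ filters on g, owned by the right side.
E' = (U ⋈[d=h] σ[g>6](T))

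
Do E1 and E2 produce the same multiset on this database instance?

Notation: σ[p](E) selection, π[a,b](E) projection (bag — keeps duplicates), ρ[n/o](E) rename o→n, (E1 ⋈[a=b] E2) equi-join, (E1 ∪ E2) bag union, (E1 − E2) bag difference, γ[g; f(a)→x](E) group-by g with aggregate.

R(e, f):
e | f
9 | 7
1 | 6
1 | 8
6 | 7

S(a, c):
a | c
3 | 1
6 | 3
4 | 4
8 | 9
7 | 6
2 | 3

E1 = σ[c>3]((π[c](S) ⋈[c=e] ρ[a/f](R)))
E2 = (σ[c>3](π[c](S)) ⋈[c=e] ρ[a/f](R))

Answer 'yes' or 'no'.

E1 subexpression sizes:
  S → 6
  π[c](S) → 6
  R → 4
  ρ[a/f](R) → 4
  (π[c](S) ⋈[c=e] ρ[a/f](R)) → 4
  σ[c>3]((π[c](S) ⋈[c=e] ρ[a/f](R))) → 2
E2 subexpression sizes:
  S → 6
  π[c](S) → 6
  σ[c>3](π[c](S)) → 3
  R → 4
  ρ[a/f](R) → 4
  (σ[c>3](π[c](S)) ⋈[c=e] ρ[a/f](R)) → 2

E1 and E2 produce the same multiset:
c | e | a
6 | 6 | 7
9 | 9 | 7

yes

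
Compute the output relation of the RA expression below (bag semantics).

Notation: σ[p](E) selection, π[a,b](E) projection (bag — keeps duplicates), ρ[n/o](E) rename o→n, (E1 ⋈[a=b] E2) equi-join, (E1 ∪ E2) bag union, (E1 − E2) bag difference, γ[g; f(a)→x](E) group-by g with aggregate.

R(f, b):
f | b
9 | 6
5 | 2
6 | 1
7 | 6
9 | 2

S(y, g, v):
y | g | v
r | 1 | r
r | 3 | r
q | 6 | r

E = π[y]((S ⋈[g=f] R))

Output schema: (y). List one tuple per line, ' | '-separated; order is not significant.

Subexpression sizes:
  S → 3
  R → 5
  (S ⋈[g=f] R) → 1
  π[y]((S ⋈[g=f] R)) → 1

== RESULT ==
y
q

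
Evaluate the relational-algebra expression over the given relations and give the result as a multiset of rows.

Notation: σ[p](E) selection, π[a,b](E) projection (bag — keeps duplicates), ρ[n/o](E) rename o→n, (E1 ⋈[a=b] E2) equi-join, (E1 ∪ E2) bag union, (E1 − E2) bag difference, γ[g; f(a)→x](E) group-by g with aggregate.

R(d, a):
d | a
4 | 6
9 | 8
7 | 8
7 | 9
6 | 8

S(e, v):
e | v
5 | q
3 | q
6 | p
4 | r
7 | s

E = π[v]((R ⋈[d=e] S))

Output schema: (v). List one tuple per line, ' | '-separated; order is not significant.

Stepwise |·|:
  R → 5
  S → 5
  (R ⋈[d=e] S) → 4
  π[v]((R ⋈[d=e] S)) → 4

== RESULT ==
v
p
r
s
s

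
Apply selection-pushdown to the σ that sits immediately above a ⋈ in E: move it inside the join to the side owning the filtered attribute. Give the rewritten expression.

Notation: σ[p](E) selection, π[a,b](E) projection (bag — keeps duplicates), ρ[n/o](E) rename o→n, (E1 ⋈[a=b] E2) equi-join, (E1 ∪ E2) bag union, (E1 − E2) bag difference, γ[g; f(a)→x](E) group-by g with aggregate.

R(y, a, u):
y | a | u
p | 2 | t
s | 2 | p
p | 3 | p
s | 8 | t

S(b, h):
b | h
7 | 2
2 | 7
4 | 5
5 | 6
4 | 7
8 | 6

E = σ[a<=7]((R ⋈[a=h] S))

σ filters on a, owned by the left side.
E' = (σ[a<=7](R) ⋈[a=h] S)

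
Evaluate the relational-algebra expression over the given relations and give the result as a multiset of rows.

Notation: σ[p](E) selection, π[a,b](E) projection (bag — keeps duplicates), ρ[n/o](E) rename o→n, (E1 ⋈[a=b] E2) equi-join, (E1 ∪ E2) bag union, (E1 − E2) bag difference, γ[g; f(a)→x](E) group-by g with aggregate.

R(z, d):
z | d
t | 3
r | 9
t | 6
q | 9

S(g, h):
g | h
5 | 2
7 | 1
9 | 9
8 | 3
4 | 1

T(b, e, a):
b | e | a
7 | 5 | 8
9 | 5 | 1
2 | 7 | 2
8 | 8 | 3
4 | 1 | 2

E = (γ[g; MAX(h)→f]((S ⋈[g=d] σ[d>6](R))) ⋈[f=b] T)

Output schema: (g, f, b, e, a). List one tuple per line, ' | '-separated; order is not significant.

Subexpression sizes:
  S → 5
  R → 4
  σ[d>6](R) → 2
  (S ⋈[g=d] σ[d>6](R)) → 2
  γ[g; MAX(h)→f]((S ⋈[g=d] σ[d>6](R))) → 1
  T → 5
  (γ[g; MAX(h)→f]((S ⋈[g=d] σ[d>6](R))) ⋈[f=b] T) → 1

== RESULT ==
g | f | b | e | a
9 | 9 | 9 | 5 | 1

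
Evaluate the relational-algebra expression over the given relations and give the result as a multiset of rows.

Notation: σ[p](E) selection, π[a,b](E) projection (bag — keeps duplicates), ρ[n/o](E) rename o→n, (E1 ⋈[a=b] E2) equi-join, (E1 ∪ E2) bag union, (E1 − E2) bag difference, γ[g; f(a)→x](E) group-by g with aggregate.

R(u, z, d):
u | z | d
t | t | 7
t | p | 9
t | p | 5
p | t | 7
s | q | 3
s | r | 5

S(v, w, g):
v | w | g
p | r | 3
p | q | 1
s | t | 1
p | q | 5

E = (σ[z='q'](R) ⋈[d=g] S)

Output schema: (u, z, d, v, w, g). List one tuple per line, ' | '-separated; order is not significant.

Per-node cardinality:
  R → 6
  σ[z='q'](R) → 1
  S → 4
  (σ[z='q'](R) ⋈[d=g] S) → 1

== RESULT ==
u | z | d | v | w | g
s | q | 3 | p | r | 3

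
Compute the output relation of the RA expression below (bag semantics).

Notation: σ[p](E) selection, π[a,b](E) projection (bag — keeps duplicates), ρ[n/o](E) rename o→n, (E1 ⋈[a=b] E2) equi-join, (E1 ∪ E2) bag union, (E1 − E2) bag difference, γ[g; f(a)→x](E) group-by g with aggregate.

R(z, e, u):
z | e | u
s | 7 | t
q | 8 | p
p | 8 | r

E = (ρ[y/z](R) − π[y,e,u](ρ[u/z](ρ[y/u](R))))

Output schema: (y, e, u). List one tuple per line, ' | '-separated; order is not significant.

Per-node cardinality:
  R → 3
  ρ[y/z](R) → 3
  R → 3
  ρ[y/u](R) → 3
  ρ[u/z](ρ[y/u](R)) → 3
  π[y,e,u](ρ[u/z](ρ[y/u](R))) → 3
  (ρ[y/z](R) − π[y,e,u](ρ[u/z](ρ[y/u](R)))) → 3

== RESULT ==
y | e | u
p | 8 | r
q | 8 | p
s | 7 | t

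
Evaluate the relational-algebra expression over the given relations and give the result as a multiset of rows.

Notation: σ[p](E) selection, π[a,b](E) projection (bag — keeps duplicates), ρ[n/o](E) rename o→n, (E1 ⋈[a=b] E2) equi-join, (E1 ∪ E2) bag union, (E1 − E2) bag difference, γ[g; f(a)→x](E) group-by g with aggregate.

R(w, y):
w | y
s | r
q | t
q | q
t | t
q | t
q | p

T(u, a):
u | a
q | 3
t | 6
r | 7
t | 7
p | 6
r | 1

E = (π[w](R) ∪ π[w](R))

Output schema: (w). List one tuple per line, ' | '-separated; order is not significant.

Per-node cardinality:
  R → 6
  π[w](R) → 6
  R → 6
  π[w](R) → 6
  (π[w](R) ∪ π[w](R)) → 12

== RESULT ==
w
q
q
q
q
q
q
q
q
s
s
t
t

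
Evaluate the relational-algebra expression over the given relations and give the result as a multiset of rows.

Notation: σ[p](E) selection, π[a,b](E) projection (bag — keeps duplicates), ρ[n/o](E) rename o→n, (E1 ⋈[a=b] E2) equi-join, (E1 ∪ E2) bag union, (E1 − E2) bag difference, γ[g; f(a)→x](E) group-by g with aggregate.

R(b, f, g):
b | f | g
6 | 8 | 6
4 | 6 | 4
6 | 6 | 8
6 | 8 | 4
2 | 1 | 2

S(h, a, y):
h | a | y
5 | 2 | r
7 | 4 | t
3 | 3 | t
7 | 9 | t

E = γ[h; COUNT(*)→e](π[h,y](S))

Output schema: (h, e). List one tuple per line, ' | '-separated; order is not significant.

Stepwise |·|:
  S → 4
  π[h,y](S) → 4
  γ[h; COUNT(*)→e](π[h,y](S)) → 3

== RESULT ==
h | e
3 | 1
5 | 1
7 | 2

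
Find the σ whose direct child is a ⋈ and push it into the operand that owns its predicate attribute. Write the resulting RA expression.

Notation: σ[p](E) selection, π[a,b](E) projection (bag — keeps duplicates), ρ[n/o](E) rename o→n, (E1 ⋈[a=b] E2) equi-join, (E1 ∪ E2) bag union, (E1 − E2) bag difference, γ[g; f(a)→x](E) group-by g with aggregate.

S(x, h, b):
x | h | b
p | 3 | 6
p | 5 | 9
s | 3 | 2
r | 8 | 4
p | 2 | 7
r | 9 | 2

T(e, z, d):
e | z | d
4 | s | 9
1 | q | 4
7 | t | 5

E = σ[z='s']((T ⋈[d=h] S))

σ filters on z, owned by the left side.
E' = (σ[z='s'](T) ⋈[d=h] S)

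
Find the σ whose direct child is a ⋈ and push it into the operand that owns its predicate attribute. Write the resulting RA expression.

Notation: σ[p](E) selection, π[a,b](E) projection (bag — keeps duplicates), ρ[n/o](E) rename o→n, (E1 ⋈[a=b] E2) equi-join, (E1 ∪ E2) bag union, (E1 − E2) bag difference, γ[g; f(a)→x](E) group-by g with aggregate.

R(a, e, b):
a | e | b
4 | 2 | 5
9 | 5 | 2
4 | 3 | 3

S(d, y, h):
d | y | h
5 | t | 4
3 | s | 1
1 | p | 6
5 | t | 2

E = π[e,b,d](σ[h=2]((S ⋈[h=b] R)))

σ filters on h, owned by the left side.
E' = π[e,b,d]((σ[h=2](S) ⋈[h=b] R))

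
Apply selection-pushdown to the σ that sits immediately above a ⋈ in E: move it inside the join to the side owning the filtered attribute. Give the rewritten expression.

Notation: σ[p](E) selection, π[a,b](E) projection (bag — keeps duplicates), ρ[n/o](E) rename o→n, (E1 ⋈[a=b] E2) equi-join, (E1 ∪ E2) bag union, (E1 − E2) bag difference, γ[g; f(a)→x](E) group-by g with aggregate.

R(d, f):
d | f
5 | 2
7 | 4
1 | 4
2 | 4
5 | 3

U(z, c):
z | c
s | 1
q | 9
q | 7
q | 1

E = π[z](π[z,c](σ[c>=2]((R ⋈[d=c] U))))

σ filters on c, owned by the right side.
E' = π[z](π[z,c]((R ⋈[d=c] σ[c>=2](U))))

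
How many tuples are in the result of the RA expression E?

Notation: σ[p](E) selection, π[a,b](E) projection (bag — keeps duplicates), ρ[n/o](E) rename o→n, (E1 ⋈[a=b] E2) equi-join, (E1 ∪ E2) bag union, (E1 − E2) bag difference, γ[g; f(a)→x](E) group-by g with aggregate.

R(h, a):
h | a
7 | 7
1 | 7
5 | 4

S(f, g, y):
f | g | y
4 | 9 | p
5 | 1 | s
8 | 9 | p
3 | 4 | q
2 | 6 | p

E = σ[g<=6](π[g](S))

Stepwise |·|:
  S → 5
  π[g](S) → 5
  σ[g<=6](π[g](S)) → 3

|E| = 3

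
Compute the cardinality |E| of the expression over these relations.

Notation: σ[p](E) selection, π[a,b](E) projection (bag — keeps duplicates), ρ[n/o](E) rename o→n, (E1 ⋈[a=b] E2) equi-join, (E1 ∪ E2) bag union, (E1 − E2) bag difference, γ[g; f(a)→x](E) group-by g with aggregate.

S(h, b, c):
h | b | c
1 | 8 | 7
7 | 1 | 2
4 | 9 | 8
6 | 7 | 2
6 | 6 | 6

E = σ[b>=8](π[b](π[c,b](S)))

Stepwise |·|:
  S → 5
  π[c,b](S) → 5
  π[b](π[c,b](S)) → 5
  σ[b>=8](π[b](π[c,b](S))) → 2

|E| = 2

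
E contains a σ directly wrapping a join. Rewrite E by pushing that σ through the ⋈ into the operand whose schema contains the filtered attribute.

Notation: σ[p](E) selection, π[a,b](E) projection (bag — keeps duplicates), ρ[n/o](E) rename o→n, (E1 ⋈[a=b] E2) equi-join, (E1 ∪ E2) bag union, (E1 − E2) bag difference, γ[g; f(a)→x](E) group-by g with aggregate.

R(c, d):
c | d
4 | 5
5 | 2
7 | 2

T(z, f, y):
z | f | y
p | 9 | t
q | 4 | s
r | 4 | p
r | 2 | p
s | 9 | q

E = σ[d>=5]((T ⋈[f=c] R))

σ filters on d, owned by the right side.
E' = (T ⋈[f=c] σ[d>=5](R))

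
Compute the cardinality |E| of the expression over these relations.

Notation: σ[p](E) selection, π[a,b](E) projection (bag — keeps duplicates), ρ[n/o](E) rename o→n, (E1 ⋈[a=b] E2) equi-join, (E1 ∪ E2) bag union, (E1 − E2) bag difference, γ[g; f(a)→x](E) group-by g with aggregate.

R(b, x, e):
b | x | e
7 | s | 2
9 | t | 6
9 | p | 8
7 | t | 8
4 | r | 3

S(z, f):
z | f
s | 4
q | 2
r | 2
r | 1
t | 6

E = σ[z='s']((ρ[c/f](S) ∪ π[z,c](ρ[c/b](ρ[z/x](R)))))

Subexpression sizes:
  S → 5
  ρ[c/f](S) → 5
  R → 5
  ρ[z/x](R) → 5
  ρ[c/b](ρ[z/x](R)) → 5
  π[z,c](ρ[c/b](ρ[z/x](R))) → 5
  (ρ[c/f](S) ∪ π[z,c](ρ[c/b](ρ[z/x](R)))) → 10
  σ[z='s']((ρ[c/f](S) ∪ π[z,c](ρ[c/b](ρ[z/x](R))))) → 2

|E| = 2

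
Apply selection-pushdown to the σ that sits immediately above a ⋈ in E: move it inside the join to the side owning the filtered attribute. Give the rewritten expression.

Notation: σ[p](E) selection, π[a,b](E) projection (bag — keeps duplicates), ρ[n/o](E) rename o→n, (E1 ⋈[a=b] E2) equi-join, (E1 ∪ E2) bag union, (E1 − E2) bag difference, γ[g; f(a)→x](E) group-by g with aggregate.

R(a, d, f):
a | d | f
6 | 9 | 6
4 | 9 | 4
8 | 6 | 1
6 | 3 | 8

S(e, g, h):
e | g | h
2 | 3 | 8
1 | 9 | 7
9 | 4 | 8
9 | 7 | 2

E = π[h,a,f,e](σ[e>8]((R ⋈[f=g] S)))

σ filters on e, owned by the right side.
E' = π[h,a,f,e]((R ⋈[f=g] σ[e>8](S)))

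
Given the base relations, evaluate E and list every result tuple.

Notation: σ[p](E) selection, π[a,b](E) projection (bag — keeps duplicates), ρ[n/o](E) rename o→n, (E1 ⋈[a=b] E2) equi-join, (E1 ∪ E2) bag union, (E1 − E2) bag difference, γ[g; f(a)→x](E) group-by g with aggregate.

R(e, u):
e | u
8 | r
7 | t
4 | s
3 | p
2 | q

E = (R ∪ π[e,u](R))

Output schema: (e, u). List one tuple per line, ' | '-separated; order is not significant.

Stepwise |·|:
  R → 5
  R → 5
  π[e,u](R) → 5
  (R ∪ π[e,u](R)) → 10

== RESULT ==
e | u
2 | q
2 | q
3 | p
3 | p
4 | s
4 | s
7 | t
7 | t
8 | r
8 | r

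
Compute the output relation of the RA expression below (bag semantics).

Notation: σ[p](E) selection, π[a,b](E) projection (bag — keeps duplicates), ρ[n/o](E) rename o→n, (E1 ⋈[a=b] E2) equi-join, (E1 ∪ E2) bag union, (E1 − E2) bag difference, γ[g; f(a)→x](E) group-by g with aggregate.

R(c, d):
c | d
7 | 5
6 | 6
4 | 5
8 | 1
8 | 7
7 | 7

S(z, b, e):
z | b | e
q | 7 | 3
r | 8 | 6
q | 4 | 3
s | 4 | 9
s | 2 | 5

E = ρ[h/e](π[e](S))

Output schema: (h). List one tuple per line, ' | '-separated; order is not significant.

Subexpression sizes:
  S → 5
  π[e](S) → 5
  ρ[h/e](π[e](S)) → 5

== RESULT ==
h
3
3
5
6
9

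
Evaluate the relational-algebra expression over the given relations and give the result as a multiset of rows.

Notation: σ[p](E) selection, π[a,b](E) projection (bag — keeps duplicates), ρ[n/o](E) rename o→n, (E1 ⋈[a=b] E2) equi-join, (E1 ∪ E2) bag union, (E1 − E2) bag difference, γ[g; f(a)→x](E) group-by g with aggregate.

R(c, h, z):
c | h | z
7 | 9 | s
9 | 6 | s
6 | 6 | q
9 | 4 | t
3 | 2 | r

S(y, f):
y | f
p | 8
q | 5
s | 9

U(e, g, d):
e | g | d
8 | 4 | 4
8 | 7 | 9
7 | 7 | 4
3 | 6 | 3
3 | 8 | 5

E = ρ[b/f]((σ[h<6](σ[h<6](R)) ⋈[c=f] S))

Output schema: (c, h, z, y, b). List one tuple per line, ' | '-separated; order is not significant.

Stepwise |·|:
  R → 5
  σ[h<6](R) → 2
  σ[h<6](σ[h<6](R)) → 2
  S → 3
  (σ[h<6](σ[h<6](R)) ⋈[c=f] S) → 1
  ρ[b/f]((σ[h<6](σ[h<6](R)) ⋈[c=f] S)) → 1

== RESULT ==
c | h | z | y | b
9 | 4 | t | s | 9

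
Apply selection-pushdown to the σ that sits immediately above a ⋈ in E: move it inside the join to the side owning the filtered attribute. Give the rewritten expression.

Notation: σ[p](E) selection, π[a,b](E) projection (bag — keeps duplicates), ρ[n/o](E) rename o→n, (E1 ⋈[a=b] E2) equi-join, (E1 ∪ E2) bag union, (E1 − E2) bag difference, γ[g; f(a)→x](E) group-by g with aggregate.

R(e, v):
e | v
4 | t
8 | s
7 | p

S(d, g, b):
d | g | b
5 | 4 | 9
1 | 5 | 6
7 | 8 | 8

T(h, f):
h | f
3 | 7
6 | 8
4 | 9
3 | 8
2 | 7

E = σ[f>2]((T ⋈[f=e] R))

σ filters on f, owned by the left side.
E' = (σ[f>2](T) ⋈[f=e] R)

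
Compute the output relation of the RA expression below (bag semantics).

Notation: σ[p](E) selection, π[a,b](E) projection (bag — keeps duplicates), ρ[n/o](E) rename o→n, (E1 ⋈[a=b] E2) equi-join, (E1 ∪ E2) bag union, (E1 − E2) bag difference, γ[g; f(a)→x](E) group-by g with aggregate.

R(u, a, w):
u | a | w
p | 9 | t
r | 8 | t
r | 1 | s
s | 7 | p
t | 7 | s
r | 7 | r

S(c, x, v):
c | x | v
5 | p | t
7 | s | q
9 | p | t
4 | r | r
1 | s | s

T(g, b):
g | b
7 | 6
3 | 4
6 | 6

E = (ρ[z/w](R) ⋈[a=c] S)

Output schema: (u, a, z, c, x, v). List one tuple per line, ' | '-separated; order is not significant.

Subexpression sizes:
  R → 6
  ρ[z/w](R) → 6
  S → 5
  (ρ[z/w](R) ⋈[a=c] S) → 5

== RESULT ==
u | a | z | c | x | v
p | 9 | t | 9 | p | t
r | 1 | s | 1 | s | s
r | 7 | r | 7 | s | q
s | 7 | p | 7 | s | q
t | 7 | s | 7 | s | q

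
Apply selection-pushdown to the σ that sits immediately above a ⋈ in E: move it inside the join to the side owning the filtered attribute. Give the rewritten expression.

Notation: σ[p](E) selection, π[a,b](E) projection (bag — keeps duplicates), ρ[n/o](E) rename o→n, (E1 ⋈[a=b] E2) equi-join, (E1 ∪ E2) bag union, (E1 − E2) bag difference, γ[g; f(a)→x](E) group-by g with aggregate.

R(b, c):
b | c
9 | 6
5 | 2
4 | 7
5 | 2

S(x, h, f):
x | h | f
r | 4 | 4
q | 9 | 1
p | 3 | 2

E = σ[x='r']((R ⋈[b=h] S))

σ filters on x, owned by the right side.
E' = (R ⋈[b=h] σ[x='r'](S))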